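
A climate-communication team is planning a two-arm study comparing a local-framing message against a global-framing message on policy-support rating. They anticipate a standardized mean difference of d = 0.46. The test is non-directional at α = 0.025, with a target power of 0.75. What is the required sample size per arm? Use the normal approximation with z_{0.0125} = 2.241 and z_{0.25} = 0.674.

n = 81 per group

For two independent groups with equal n: n = 2·((z_{α/2} + z_β) / d)².
z_{α/2} + z_β = 2.241 + 0.674 = 2.915.
n = 2 × (2.915 / 0.46)² = 2 × 6.337² = 2 × 40.16 = 80.3.
Round up to the next whole participant.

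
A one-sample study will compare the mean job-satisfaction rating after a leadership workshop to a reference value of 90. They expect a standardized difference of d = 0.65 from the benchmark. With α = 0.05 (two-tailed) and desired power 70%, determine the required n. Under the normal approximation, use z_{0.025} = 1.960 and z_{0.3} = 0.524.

For a one-sample test: n = ((z_{α/2} + z_β) / d)².
z_{α/2} + z_β = 1.960 + 0.524 = 2.484.
n = (2.484 / 0.65)² = 3.822² = 14.60.
Round up.

n = 15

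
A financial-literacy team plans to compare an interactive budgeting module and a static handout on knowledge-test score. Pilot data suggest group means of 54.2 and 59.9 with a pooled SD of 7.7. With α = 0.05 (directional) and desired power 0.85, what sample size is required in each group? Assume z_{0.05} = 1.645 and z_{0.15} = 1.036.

Cohen's d = |M₁ − M₂| / SD_pooled = |54.2 − 59.9| / 7.7 = 5.7 / 7.7 = 0.740.
For two independent groups with equal n: n = 2·((z_{α} + z_β) / d)².
z_{α} + z_β = 1.645 + 1.036 = 2.681.
n = 2 × (2.681 / 0.740)² = 2 × 3.623² = 2 × 13.13 = 26.3.
Round up to the next whole participant.

n = 27 per group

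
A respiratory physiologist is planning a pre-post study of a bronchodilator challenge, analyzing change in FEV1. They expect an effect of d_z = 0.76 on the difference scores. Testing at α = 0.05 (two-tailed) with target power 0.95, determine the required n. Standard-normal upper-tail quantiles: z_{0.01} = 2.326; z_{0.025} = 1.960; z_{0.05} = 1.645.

For a paired (one-sample on differences) test: n = ((z_{α/2} + z_β) / d)².
z_{α/2} + z_β = 1.960 + 1.645 = 3.605.
n = (3.605 / 0.76)² = 4.743² = 22.50.
Round up.

n = 23 pairs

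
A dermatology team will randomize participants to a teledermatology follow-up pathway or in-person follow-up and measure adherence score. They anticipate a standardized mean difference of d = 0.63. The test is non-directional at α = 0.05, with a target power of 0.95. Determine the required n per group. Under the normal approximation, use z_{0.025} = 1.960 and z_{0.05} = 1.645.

For two independent groups with equal n: n = 2·((z_{α/2} + z_β) / d)².
z_{α/2} + z_β = 1.960 + 1.645 = 3.605.
n = 2 × (3.605 / 0.63)² = 2 × 5.722² = 2 × 32.74 = 65.5.
Round up to the next whole participant.

n = 66 per group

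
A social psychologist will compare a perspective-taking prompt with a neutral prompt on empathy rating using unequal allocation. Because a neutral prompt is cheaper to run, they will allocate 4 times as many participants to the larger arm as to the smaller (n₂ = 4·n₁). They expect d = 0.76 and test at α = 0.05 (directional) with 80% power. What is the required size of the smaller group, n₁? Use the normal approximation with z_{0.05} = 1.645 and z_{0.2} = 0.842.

With allocation ratio k = n₂/n₁ = 4, Var(x̄₁−x̄₂) = σ²(1/n₁ + 1/(k·n₁)) = σ²·(k+1)/(k·n₁).
So n₁ = (1 + 1/k)·((z_{α} + z_β)/d)² = 1.250 × (2.487/0.76)².
n₁ = 1.250 × 10.71 = 13.4.
Round up: n₁ = 14, giving n₂ = 4 × 14 = 56.

n₁ = 14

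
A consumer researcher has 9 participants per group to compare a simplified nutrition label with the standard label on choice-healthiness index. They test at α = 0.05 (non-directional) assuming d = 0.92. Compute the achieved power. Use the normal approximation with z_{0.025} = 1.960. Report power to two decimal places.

For two equal groups, power = Φ(d·√(n/2) − z_{α/2}).
d·√(n/2) = 0.92 × √(9/2) = 0.92 × 2.121 = 1.952.
z_β = 1.952 − 1.960 = -0.008.
Power = Φ(-0.008) = 0.497.

power ≈ 0.50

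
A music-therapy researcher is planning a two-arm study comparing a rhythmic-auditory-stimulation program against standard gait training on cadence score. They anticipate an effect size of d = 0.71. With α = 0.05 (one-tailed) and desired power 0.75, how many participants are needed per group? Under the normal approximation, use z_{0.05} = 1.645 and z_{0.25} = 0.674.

For two independent groups with equal n: n = 2·((z_{α} + z_β) / d)².
z_{α} + z_β = 1.645 + 0.674 = 2.319.
n = 2 × (2.319 / 0.71)² = 2 × 3.266² = 2 × 10.67 = 21.3.
Round up to the next whole participant.

n = 22 per group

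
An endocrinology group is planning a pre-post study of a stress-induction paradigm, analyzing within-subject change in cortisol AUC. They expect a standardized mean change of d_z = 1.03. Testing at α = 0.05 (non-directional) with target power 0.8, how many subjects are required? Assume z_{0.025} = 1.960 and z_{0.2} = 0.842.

n = 8 pairs

For a paired (one-sample on differences) test: n = ((z_{α/2} + z_β) / d)².
z_{α/2} + z_β = 1.960 + 0.842 = 2.802.
n = (2.802 / 1.03)² = 2.720² = 7.40.
Round up.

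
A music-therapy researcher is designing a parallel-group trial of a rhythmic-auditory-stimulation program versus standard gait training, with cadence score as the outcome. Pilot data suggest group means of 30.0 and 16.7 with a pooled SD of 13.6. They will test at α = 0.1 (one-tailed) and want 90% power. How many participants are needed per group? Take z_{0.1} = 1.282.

n = 14 per group

Cohen's d = |M₁ − M₂| / SD_pooled = |30.0 − 16.7| / 13.6 = 13.3 / 13.6 = 0.978.
For two independent groups with equal n: n = 2·((z_{α} + z_β) / d)².
z_{α} + z_β = 1.282 + 1.282 = 2.564.
n = 2 × (2.564 / 0.978)² = 2 × 2.622² = 2 × 6.87 = 13.7.
Round up to the next whole participant.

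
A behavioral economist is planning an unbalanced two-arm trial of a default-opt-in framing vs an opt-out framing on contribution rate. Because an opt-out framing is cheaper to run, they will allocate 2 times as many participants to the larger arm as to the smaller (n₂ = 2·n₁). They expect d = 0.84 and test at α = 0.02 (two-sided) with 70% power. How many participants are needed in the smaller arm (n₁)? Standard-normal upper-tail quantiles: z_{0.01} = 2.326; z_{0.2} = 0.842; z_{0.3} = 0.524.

n₁ = 18

With allocation ratio k = n₂/n₁ = 2, Var(x̄₁−x̄₂) = σ²(1/n₁ + 1/(k·n₁)) = σ²·(k+1)/(k·n₁).
So n₁ = (1 + 1/k)·((z_{α/2} + z_β)/d)² = 1.500 × (2.850/0.84)².
n₁ = 1.500 × 11.51 = 17.3.
Round up: n₁ = 18, giving n₂ = 2 × 18 = 36.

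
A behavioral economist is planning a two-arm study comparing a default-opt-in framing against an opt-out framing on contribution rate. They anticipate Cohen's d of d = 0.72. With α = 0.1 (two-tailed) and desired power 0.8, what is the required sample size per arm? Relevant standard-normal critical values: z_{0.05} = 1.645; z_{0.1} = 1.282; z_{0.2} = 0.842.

n = 24 per group

For two independent groups with equal n: n = 2·((z_{α/2} + z_β) / d)².
z_{α/2} + z_β = 1.645 + 0.842 = 2.487.
n = 2 × (2.487 / 0.72)² = 2 × 3.454² = 2 × 11.93 = 23.9.
Round up to the next whole participant.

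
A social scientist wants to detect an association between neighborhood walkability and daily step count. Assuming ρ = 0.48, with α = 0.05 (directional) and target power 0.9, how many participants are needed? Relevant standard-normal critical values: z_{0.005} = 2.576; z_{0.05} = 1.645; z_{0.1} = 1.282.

Fisher's z: C = ½·ln((1+r)/(1−r)) = ½·ln(2.8462) = 0.5230.
n = ((z_{α} + z_β)/C)² + 3.
(1.645 + 1.282) / 0.5230 = 2.927 / 0.5230 = 5.597.
n = 5.597² + 3 = 31.32 + 3 = 34.3.
Round up.

n = 35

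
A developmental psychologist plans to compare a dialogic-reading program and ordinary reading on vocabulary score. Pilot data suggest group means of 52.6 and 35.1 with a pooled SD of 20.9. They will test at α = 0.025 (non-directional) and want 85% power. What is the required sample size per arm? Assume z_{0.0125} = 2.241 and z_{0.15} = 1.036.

Cohen's d = |M₁ − M₂| / SD_pooled = |52.6 − 35.1| / 20.9 = 17.5 / 20.9 = 0.837.
For two independent groups with equal n: n = 2·((z_{α/2} + z_β) / d)².
z_{α/2} + z_β = 2.241 + 1.036 = 3.277.
n = 2 × (3.277 / 0.837)² = 2 × 3.915² = 2 × 15.33 = 30.7.
Round up to the next whole participant.

n = 31 per group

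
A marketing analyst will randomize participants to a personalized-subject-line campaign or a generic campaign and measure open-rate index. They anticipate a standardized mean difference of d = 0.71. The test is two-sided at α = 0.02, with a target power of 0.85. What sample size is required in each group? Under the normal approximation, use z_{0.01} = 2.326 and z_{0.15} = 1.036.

For two independent groups with equal n: n = 2·((z_{α/2} + z_β) / d)².
z_{α/2} + z_β = 2.326 + 1.036 = 3.362.
n = 2 × (3.362 / 0.71)² = 2 × 4.735² = 2 × 22.42 = 44.8.
Round up to the next whole participant.

n = 45 per group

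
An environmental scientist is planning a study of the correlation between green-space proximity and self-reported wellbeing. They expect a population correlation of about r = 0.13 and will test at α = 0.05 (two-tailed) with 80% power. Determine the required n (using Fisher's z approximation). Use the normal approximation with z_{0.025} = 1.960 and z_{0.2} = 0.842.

n = 463

Fisher's z: C = ½·ln((1+r)/(1−r)) = ½·ln(1.2989) = 0.1307.
n = ((z_{α/2} + z_β)/C)² + 3.
(1.960 + 0.842) / 0.1307 = 2.802 / 0.1307 = 21.438.
n = 21.438² + 3 = 459.61 + 3 = 462.6.
Round up.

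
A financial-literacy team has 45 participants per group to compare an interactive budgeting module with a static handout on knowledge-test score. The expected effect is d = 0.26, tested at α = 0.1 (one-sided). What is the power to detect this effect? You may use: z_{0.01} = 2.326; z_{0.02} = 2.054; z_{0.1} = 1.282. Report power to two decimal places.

For two equal groups, power = Φ(d·√(n/2) − z_{α}).
d·√(n/2) = 0.26 × √(45/2) = 0.26 × 4.743 = 1.233.
z_β = 1.233 − 1.282 = -0.049.
Power = Φ(-0.049) = 0.481.

power ≈ 0.48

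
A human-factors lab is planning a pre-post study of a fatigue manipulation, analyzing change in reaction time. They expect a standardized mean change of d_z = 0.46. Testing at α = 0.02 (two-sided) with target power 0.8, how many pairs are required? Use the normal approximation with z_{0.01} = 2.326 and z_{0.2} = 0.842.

n = 48 pairs

For a paired (one-sample on differences) test: n = ((z_{α/2} + z_β) / d)².
z_{α/2} + z_β = 2.326 + 0.842 = 3.168.
n = (3.168 / 0.46)² = 6.887² = 47.43.
Round up.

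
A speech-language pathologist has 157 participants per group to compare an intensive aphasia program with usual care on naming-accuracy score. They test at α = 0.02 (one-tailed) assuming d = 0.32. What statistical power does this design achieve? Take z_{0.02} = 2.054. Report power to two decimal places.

power ≈ 0.78

For two equal groups, power = Φ(d·√(n/2) − z_{α}).
d·√(n/2) = 0.32 × √(157/2) = 0.32 × 8.860 = 2.835.
z_β = 2.835 − 2.054 = 0.781.
Power = Φ(0.781) = 0.783.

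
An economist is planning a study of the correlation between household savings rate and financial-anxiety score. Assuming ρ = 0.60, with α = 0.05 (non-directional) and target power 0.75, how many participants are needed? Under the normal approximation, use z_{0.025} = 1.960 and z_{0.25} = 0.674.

Fisher's z: C = ½·ln((1+r)/(1−r)) = ½·ln(4.0000) = 0.6931.
n = ((z_{α/2} + z_β)/C)² + 3.
(1.960 + 0.674) / 0.6931 = 2.634 / 0.6931 = 3.800.
n = 3.800² + 3 = 14.44 + 3 = 17.4.
Round up.

n = 18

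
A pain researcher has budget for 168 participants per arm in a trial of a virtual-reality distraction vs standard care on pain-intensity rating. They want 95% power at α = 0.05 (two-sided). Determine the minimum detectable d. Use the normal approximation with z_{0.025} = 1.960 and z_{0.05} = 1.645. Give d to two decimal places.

d_min ≈ 0.39

For two independent groups of n = 168 each: d_min = (z_{α/2} + z_β)·√(2/n).
z-sum = 1.960 + 1.645 = 3.605.
d_min = 3.605 × √(2/168) = 3.605 × 0.1091 = 0.393.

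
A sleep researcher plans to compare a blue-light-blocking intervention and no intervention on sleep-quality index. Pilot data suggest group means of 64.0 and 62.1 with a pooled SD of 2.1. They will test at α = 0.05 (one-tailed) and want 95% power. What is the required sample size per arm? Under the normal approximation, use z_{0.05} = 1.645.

n = 27 per group

Cohen's d = |M₁ − M₂| / SD_pooled = |64.0 − 62.1| / 2.1 = 1.9 / 2.1 = 0.905.
For two independent groups with equal n: n = 2·((z_{α} + z_β) / d)².
z_{α} + z_β = 1.645 + 1.645 = 3.290.
n = 2 × (3.290 / 0.905)² = 2 × 3.635² = 2 × 13.22 = 26.4.
Round up to the next whole participant.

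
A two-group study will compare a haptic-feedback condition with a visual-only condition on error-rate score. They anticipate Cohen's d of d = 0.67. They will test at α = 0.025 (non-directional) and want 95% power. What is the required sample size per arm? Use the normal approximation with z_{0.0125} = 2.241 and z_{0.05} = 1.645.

n = 68 per group

For two independent groups with equal n: n = 2·((z_{α/2} + z_β) / d)².
z_{α/2} + z_β = 2.241 + 1.645 = 3.886.
n = 2 × (3.886 / 0.67)² = 2 × 5.800² = 2 × 33.64 = 67.3.
Round up to the next whole participant.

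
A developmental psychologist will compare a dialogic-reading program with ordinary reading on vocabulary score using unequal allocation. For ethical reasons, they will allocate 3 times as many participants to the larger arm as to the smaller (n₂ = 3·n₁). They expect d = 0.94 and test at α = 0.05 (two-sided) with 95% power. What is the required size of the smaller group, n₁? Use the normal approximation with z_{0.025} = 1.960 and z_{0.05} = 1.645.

n₁ = 20

With allocation ratio k = n₂/n₁ = 3, Var(x̄₁−x̄₂) = σ²(1/n₁ + 1/(k·n₁)) = σ²·(k+1)/(k·n₁).
So n₁ = (1 + 1/k)·((z_{α/2} + z_β)/d)² = 1.333 × (3.605/0.94)².
n₁ = 1.333 × 14.71 = 19.6.
Round up: n₁ = 20, giving n₂ = 3 × 20 = 60.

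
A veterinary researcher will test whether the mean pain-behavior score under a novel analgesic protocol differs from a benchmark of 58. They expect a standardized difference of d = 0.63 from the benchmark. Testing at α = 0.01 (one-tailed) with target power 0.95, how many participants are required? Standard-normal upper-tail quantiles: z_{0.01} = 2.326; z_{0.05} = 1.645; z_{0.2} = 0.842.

n = 40

For a one-sample test: n = ((z_{α} + z_β) / d)².
z_{α} + z_β = 2.326 + 1.645 = 3.971.
n = (3.971 / 0.63)² = 6.303² = 39.73.
Round up.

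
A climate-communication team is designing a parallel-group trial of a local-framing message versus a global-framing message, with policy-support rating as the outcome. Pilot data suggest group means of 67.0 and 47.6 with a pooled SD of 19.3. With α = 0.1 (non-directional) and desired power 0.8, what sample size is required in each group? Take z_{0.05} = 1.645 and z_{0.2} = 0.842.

n = 13 per group

Cohen's d = |M₁ − M₂| / SD_pooled = |67.0 − 47.6| / 19.3 = 19.4 / 19.3 = 1.005.
For two independent groups with equal n: n = 2·((z_{α/2} + z_β) / d)².
z_{α/2} + z_β = 1.645 + 0.842 = 2.487.
n = 2 × (2.487 / 1.005)² = 2 × 2.475² = 2 × 6.12 = 12.2.
Round up to the next whole participant.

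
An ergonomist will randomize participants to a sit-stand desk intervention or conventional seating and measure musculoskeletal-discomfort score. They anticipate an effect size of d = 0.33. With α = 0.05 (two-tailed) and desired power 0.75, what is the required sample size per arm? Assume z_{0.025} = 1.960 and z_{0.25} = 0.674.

n = 128 per group

For two independent groups with equal n: n = 2·((z_{α/2} + z_β) / d)².
z_{α/2} + z_β = 1.960 + 0.674 = 2.634.
n = 2 × (2.634 / 0.33)² = 2 × 7.982² = 2 × 63.71 = 127.4.
Round up to the next whole participant.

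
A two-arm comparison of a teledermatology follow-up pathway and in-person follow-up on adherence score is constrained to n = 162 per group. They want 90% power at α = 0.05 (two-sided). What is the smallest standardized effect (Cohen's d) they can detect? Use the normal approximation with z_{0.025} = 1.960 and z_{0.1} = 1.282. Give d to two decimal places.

For two independent groups of n = 162 each: d_min = (z_{α/2} + z_β)·√(2/n).
z-sum = 1.960 + 1.282 = 3.242.
d_min = 3.242 × √(2/162) = 3.242 × 0.1111 = 0.360.

d_min ≈ 0.36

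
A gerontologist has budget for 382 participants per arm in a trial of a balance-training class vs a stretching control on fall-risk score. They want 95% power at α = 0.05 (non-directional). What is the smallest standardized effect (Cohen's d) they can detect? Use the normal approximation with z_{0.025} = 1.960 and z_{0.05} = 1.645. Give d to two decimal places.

d_min ≈ 0.26

For two independent groups of n = 382 each: d_min = (z_{α/2} + z_β)·√(2/n).
z-sum = 1.960 + 1.645 = 3.605.
d_min = 3.605 × √(2/382) = 3.605 × 0.0724 = 0.261.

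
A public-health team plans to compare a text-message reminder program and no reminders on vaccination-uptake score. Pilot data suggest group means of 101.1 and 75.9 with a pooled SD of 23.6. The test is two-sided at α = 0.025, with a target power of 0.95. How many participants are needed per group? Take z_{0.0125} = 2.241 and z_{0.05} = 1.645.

Cohen's d = |M₁ − M₂| / SD_pooled = |101.1 − 75.9| / 23.6 = 25.2 / 23.6 = 1.068.
For two independent groups with equal n: n = 2·((z_{α/2} + z_β) / d)².
z_{α/2} + z_β = 2.241 + 1.645 = 3.886.
n = 2 × (3.886 / 1.068)² = 2 × 3.639² = 2 × 13.24 = 26.5.
Round up to the next whole participant.

n = 27 per group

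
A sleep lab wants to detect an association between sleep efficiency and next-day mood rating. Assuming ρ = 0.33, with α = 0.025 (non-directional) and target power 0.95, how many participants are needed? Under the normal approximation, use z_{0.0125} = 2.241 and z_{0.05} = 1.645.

n = 132

Fisher's z: C = ½·ln((1+r)/(1−r)) = ½·ln(1.9851) = 0.3428.
n = ((z_{α/2} + z_β)/C)² + 3.
(2.241 + 1.645) / 0.3428 = 3.886 / 0.3428 = 11.336.
n = 11.336² + 3 = 128.51 + 3 = 131.5.
Round up.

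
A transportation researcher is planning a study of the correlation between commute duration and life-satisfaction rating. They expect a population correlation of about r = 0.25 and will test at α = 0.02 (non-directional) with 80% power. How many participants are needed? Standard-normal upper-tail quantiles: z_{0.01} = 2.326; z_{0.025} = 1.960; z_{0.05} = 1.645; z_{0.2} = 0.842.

n = 157

Fisher's z: C = ½·ln((1+r)/(1−r)) = ½·ln(1.6667) = 0.2554.
n = ((z_{α/2} + z_β)/C)² + 3.
(2.326 + 0.842) / 0.2554 = 3.168 / 0.2554 = 12.404.
n = 12.404² + 3 = 153.86 + 3 = 156.9.
Round up.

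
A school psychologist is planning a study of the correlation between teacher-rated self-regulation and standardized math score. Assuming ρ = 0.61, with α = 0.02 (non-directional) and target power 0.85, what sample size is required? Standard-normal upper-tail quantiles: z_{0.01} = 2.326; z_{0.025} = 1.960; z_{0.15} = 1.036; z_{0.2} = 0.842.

n = 26

Fisher's z: C = ½·ln((1+r)/(1−r)) = ½·ln(4.1282) = 0.7089.
n = ((z_{α/2} + z_β)/C)² + 3.
(2.326 + 1.036) / 0.7089 = 3.362 / 0.7089 = 4.743.
n = 4.743² + 3 = 22.49 + 3 = 25.5.
Round up.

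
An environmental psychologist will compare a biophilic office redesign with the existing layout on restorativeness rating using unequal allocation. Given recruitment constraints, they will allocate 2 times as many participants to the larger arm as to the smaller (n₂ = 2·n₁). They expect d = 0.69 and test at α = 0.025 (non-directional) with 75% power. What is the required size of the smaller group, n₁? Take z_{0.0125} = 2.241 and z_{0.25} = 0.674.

n₁ = 27

With allocation ratio k = n₂/n₁ = 2, Var(x̄₁−x̄₂) = σ²(1/n₁ + 1/(k·n₁)) = σ²·(k+1)/(k·n₁).
So n₁ = (1 + 1/k)·((z_{α/2} + z_β)/d)² = 1.500 × (2.915/0.69)².
n₁ = 1.500 × 17.85 = 26.8.
Round up: n₁ = 27, giving n₂ = 2 × 27 = 54.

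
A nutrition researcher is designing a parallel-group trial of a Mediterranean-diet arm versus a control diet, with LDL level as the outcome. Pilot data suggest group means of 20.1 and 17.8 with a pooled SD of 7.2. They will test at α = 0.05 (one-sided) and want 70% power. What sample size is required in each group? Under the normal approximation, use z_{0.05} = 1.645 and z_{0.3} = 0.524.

Cohen's d = |M₁ − M₂| / SD_pooled = |20.1 − 17.8| / 7.2 = 2.3 / 7.2 = 0.319.
For two independent groups with equal n: n = 2·((z_{α} + z_β) / d)².
z_{α} + z_β = 1.645 + 0.524 = 2.169.
n = 2 × (2.169 / 0.319)² = 2 × 6.799² = 2 × 46.23 = 92.5.
Round up to the next whole participant.

n = 93 per group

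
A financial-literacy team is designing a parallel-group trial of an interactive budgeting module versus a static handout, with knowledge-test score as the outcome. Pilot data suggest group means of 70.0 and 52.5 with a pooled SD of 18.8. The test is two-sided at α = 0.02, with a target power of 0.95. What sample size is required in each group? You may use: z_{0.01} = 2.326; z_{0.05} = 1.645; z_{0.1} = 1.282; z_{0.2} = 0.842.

Cohen's d = |M₁ − M₂| / SD_pooled = |70.0 − 52.5| / 18.8 = 17.5 / 18.8 = 0.931.
For two independent groups with equal n: n = 2·((z_{α/2} + z_β) / d)².
z_{α/2} + z_β = 2.326 + 1.645 = 3.971.
n = 2 × (3.971 / 0.931)² = 2 × 4.265² = 2 × 18.19 = 36.4.
Round up to the next whole participant.

n = 37 per group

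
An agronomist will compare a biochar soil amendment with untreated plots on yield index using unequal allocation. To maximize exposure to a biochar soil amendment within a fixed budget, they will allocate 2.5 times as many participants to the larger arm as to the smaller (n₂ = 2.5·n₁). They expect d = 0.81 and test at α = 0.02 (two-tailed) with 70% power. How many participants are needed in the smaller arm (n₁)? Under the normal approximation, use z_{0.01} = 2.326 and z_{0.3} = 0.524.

With allocation ratio k = n₂/n₁ = 2.5, Var(x̄₁−x̄₂) = σ²(1/n₁ + 1/(k·n₁)) = σ²·(k+1)/(k·n₁).
So n₁ = (1 + 1/k)·((z_{α/2} + z_β)/d)² = 1.400 × (2.850/0.81)².
n₁ = 1.400 × 12.38 = 17.3.
Round up: n₁ = 18, giving n₂ = 2.5 × 18 = 45.

n₁ = 18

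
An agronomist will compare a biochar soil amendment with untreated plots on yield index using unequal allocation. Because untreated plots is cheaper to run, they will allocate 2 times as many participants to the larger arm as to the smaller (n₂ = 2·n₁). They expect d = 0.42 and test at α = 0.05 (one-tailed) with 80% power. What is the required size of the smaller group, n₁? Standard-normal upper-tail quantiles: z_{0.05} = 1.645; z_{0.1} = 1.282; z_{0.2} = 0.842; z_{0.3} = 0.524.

With allocation ratio k = n₂/n₁ = 2, Var(x̄₁−x̄₂) = σ²(1/n₁ + 1/(k·n₁)) = σ²·(k+1)/(k·n₁).
So n₁ = (1 + 1/k)·((z_{α} + z_β)/d)² = 1.500 × (2.487/0.42)².
n₁ = 1.500 × 35.06 = 52.6.
Round up: n₁ = 53, giving n₂ = 2 × 53 = 106.

n₁ = 53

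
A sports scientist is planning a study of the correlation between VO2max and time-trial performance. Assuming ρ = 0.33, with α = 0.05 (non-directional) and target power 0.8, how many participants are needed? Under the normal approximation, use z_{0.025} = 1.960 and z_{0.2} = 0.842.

Fisher's z: C = ½·ln((1+r)/(1−r)) = ½·ln(1.9851) = 0.3428.
n = ((z_{α/2} + z_β)/C)² + 3.
(1.960 + 0.842) / 0.3428 = 2.802 / 0.3428 = 8.174.
n = 8.174² + 3 = 66.81 + 3 = 69.8.
Round up.

n = 70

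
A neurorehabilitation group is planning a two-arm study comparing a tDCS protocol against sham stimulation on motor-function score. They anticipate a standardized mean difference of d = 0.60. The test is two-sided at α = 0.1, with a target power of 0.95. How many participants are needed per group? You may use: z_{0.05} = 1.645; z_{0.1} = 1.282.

For two independent groups with equal n: n = 2·((z_{α/2} + z_β) / d)².
z_{α/2} + z_β = 1.645 + 1.645 = 3.290.
n = 2 × (3.290 / 0.60)² = 2 × 5.483² = 2 × 30.07 = 60.1.
Round up to the next whole participant.

n = 61 per group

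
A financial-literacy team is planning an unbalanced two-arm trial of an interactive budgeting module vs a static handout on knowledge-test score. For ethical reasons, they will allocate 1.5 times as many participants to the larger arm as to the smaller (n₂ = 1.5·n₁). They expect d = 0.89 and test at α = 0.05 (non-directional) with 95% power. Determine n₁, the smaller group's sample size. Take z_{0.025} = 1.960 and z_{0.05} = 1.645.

With allocation ratio k = n₂/n₁ = 1.5, Var(x̄₁−x̄₂) = σ²(1/n₁ + 1/(k·n₁)) = σ²·(k+1)/(k·n₁).
So n₁ = (1 + 1/k)·((z_{α/2} + z_β)/d)² = 1.667 × (3.605/0.89)².
n₁ = 1.667 × 16.41 = 27.3.
Round up: n₁ = 28, giving n₂ = 1.5 × 28 = 42.

n₁ = 28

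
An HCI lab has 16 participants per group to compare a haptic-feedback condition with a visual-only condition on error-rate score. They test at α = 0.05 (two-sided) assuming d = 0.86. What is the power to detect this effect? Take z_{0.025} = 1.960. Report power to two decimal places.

power ≈ 0.68

For two equal groups, power = Φ(d·√(n/2) − z_{α/2}).
d·√(n/2) = 0.86 × √(16/2) = 0.86 × 2.828 = 2.432.
z_β = 2.432 − 1.960 = 0.472.
Power = Φ(0.472) = 0.682.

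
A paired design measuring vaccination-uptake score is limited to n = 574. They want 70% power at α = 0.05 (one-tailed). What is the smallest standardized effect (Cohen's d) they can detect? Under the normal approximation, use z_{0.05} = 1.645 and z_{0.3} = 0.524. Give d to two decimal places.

d_min ≈ 0.09

For a single sample (or paired design) of n = 574: d_min = (z_{α} + z_β)/√n.
z-sum = 1.645 + 0.524 = 2.169.
d_min = 2.169 / √574 = 2.169 / 23.958 = 0.091.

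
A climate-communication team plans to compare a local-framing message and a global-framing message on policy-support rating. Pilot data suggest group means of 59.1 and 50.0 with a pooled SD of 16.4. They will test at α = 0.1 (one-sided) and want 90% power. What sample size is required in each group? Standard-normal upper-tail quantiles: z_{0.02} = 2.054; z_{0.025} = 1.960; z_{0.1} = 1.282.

n = 43 per group

Cohen's d = |M₁ − M₂| / SD_pooled = |59.1 − 50.0| / 16.4 = 9.1 / 16.4 = 0.555.
For two independent groups with equal n: n = 2·((z_{α} + z_β) / d)².
z_{α} + z_β = 1.282 + 1.282 = 2.564.
n = 2 × (2.564 / 0.555)² = 2 × 4.620² = 2 × 21.34 = 42.7.
Round up to the next whole participant.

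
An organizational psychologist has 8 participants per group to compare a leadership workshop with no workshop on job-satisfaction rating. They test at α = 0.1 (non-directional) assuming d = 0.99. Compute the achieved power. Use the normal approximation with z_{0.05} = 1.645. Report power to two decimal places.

power ≈ 0.63

For two equal groups, power = Φ(d·√(n/2) − z_{α/2}).
d·√(n/2) = 0.99 × √(8/2) = 0.99 × 2.000 = 1.980.
z_β = 1.980 − 1.645 = 0.335.
Power = Φ(0.335) = 0.631.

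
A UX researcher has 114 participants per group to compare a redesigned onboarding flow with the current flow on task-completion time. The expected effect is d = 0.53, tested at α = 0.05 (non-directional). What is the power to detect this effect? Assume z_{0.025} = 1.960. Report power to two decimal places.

For two equal groups, power = Φ(d·√(n/2) − z_{α/2}).
d·√(n/2) = 0.53 × √(114/2) = 0.53 × 7.550 = 4.001.
z_β = 4.001 − 1.960 = 2.041.
Power = Φ(2.041) = 0.979.

power ≈ 0.98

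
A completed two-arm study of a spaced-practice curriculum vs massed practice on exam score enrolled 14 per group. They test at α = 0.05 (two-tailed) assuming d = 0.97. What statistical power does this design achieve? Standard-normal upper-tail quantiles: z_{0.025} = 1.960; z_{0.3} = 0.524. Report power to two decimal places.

power ≈ 0.73

For two equal groups, power = Φ(d·√(n/2) − z_{α/2}).
d·√(n/2) = 0.97 × √(14/2) = 0.97 × 2.646 = 2.566.
z_β = 2.566 − 1.960 = 0.606.
Power = Φ(0.606) = 0.728.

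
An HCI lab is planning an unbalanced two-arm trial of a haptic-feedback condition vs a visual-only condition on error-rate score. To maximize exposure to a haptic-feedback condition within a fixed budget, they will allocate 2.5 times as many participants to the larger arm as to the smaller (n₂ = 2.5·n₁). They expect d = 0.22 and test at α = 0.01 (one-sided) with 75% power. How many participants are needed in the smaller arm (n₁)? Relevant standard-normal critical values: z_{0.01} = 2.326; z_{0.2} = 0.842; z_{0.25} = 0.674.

With allocation ratio k = n₂/n₁ = 2.5, Var(x̄₁−x̄₂) = σ²(1/n₁ + 1/(k·n₁)) = σ²·(k+1)/(k·n₁).
So n₁ = (1 + 1/k)·((z_{α} + z_β)/d)² = 1.400 × (3.000/0.22)².
n₁ = 1.400 × 185.95 = 260.3.
Round up: n₁ = 261, giving n₂ = ⌈2.5 × 261⌉ = ⌈652.5⌉ = 653.

n₁ = 261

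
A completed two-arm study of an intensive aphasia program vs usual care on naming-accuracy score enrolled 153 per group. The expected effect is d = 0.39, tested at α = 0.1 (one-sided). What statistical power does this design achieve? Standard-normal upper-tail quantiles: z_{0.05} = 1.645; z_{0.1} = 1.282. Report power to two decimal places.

power ≈ 0.98

For two equal groups, power = Φ(d·√(n/2) − z_{α}).
d·√(n/2) = 0.39 × √(153/2) = 0.39 × 8.746 = 3.411.
z_β = 3.411 − 1.282 = 2.129.
Power = Φ(2.129) = 0.983.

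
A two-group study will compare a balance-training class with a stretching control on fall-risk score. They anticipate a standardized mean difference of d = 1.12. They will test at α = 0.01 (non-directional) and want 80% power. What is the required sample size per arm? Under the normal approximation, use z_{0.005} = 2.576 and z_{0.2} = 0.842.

For two independent groups with equal n: n = 2·((z_{α/2} + z_β) / d)².
z_{α/2} + z_β = 2.576 + 0.842 = 3.418.
n = 2 × (3.418 / 1.12)² = 2 × 3.052² = 2 × 9.31 = 18.6.
Round up to the next whole participant.

n = 19 per group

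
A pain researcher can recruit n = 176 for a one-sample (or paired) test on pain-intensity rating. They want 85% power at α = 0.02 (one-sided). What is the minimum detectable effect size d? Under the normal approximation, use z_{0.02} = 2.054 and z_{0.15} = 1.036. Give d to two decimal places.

For a single sample (or paired design) of n = 176: d_min = (z_{α} + z_β)/√n.
z-sum = 2.054 + 1.036 = 3.090.
d_min = 3.090 / √176 = 3.090 / 13.266 = 0.233.

d_min ≈ 0.23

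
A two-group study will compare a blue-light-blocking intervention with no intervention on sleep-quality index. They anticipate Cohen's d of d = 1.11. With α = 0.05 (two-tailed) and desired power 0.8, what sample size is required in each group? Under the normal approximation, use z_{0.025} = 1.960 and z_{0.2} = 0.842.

For two independent groups with equal n: n = 2·((z_{α/2} + z_β) / d)².
z_{α/2} + z_β = 1.960 + 0.842 = 2.802.
n = 2 × (2.802 / 1.11)² = 2 × 2.524² = 2 × 6.37 = 12.7.
Round up to the next whole participant.

n = 13 per group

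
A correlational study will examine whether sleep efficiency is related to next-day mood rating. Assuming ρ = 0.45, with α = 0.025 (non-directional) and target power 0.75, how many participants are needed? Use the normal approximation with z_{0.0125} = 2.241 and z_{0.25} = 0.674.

Fisher's z: C = ½·ln((1+r)/(1−r)) = ½·ln(2.6364) = 0.4847.
n = ((z_{α/2} + z_β)/C)² + 3.
(2.241 + 0.674) / 0.4847 = 2.915 / 0.4847 = 6.014.
n = 6.014² + 3 = 36.17 + 3 = 39.2.
Round up.

n = 40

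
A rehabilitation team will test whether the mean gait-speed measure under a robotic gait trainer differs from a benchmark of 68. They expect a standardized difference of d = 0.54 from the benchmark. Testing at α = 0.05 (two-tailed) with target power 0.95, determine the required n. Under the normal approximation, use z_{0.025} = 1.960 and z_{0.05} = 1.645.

For a one-sample test: n = ((z_{α/2} + z_β) / d)².
z_{α/2} + z_β = 1.960 + 1.645 = 3.605.
n = (3.605 / 0.54)² = 6.676² = 44.57.
Round up.

n = 45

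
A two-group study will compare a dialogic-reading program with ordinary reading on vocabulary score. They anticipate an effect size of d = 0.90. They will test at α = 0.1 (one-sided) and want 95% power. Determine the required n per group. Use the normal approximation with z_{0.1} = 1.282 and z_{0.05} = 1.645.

For two independent groups with equal n: n = 2·((z_{α} + z_β) / d)².
z_{α} + z_β = 1.282 + 1.645 = 2.927.
n = 2 × (2.927 / 0.90)² = 2 × 3.252² = 2 × 10.58 = 21.2.
Round up to the next whole participant.

n = 22 per group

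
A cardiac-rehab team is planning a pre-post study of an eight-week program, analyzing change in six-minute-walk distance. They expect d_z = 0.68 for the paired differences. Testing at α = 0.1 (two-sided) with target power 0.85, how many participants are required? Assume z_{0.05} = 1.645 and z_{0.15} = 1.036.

n = 16 pairs

For a paired (one-sample on differences) test: n = ((z_{α/2} + z_β) / d)².
z_{α/2} + z_β = 1.645 + 1.036 = 2.681.
n = (2.681 / 0.68)² = 3.943² = 15.54.
Round up.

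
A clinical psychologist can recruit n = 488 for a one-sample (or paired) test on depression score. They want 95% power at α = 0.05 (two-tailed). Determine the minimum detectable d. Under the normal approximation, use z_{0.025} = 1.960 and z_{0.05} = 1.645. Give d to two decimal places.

d_min ≈ 0.16

For a single sample (or paired design) of n = 488: d_min = (z_{α/2} + z_β)/√n.
z-sum = 1.960 + 1.645 = 3.605.
d_min = 3.605 / √488 = 3.605 / 22.091 = 0.163.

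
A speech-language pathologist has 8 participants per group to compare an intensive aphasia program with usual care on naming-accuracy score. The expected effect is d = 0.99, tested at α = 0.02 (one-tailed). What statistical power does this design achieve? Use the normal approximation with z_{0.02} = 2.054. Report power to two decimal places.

For two equal groups, power = Φ(d·√(n/2) − z_{α}).
d·√(n/2) = 0.99 × √(8/2) = 0.99 × 2.000 = 1.980.
z_β = 1.980 − 2.054 = -0.074.
Power = Φ(-0.074) = 0.471.

power ≈ 0.47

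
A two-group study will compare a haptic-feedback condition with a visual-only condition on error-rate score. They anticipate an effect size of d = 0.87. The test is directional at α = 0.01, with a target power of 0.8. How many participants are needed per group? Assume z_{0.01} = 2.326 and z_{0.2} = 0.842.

For two independent groups with equal n: n = 2·((z_{α} + z_β) / d)².
z_{α} + z_β = 2.326 + 0.842 = 3.168.
n = 2 × (3.168 / 0.87)² = 2 × 3.641² = 2 × 13.26 = 26.5.
Round up to the next whole participant.

n = 27 per group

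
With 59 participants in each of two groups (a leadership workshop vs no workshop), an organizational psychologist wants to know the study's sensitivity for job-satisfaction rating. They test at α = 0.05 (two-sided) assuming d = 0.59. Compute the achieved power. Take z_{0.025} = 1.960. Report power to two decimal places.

power ≈ 0.89

For two equal groups, power = Φ(d·√(n/2) − z_{α/2}).
d·√(n/2) = 0.59 × √(59/2) = 0.59 × 5.431 = 3.205.
z_β = 3.205 − 1.960 = 1.245.
Power = Φ(1.245) = 0.893.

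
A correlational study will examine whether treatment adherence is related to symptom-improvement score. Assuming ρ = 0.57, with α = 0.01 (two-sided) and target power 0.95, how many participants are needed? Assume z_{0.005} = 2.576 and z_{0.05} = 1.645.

n = 46

Fisher's z: C = ½·ln((1+r)/(1−r)) = ½·ln(3.6512) = 0.6475.
n = ((z_{α/2} + z_β)/C)² + 3.
(2.576 + 1.645) / 0.6475 = 4.221 / 0.6475 = 6.519.
n = 6.519² + 3 = 42.50 + 3 = 45.5.
Round up.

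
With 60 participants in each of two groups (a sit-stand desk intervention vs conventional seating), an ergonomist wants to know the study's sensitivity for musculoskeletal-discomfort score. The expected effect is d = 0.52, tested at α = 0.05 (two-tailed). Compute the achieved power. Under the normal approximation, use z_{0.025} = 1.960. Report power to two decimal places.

For two equal groups, power = Φ(d·√(n/2) − z_{α/2}).
d·√(n/2) = 0.52 × √(60/2) = 0.52 × 5.477 = 2.848.
z_β = 2.848 − 1.960 = 0.888.
Power = Φ(0.888) = 0.813.

power ≈ 0.81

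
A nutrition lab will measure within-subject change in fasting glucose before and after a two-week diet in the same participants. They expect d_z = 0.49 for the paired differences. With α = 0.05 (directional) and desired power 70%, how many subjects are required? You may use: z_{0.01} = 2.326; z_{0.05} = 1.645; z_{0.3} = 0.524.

For a paired (one-sample on differences) test: n = ((z_{α} + z_β) / d)².
z_{α} + z_β = 1.645 + 0.524 = 2.169.
n = (2.169 / 0.49)² = 4.427² = 19.59.
Round up.

n = 20 pairs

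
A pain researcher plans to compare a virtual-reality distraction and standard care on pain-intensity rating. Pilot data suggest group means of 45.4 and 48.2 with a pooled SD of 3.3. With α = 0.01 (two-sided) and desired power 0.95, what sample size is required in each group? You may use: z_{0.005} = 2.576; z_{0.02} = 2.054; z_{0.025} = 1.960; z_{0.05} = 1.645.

Cohen's d = |M₁ − M₂| / SD_pooled = |45.4 − 48.2| / 3.3 = 2.8 / 3.3 = 0.848.
For two independent groups with equal n: n = 2·((z_{α/2} + z_β) / d)².
z_{α/2} + z_β = 2.576 + 1.645 = 4.221.
n = 2 × (4.221 / 0.848)² = 2 × 4.978² = 2 × 24.78 = 49.6.
Round up to the next whole participant.

n = 50 per group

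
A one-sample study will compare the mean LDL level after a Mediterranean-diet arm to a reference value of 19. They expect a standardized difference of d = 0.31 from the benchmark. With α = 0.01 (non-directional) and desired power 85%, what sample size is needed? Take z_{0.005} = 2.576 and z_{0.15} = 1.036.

n = 136

For a one-sample test: n = ((z_{α/2} + z_β) / d)².
z_{α/2} + z_β = 2.576 + 1.036 = 3.612.
n = (3.612 / 0.31)² = 11.652² = 135.76.
Round up.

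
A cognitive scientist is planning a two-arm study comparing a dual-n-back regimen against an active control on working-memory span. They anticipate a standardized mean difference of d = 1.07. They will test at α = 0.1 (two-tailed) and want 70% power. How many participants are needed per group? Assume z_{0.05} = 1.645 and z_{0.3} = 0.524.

For two independent groups with equal n: n = 2·((z_{α/2} + z_β) / d)².
z_{α/2} + z_β = 1.645 + 0.524 = 2.169.
n = 2 × (2.169 / 1.07)² = 2 × 2.027² = 2 × 4.11 = 8.2.
Round up to the next whole participant.

n = 9 per group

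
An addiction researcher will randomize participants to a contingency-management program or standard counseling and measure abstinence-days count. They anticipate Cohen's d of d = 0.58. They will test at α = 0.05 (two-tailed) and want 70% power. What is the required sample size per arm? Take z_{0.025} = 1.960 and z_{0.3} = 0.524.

For two independent groups with equal n: n = 2·((z_{α/2} + z_β) / d)².
z_{α/2} + z_β = 1.960 + 0.524 = 2.484.
n = 2 × (2.484 / 0.58)² = 2 × 4.283² = 2 × 18.34 = 36.7.
Round up to the next whole participant.

n = 37 per group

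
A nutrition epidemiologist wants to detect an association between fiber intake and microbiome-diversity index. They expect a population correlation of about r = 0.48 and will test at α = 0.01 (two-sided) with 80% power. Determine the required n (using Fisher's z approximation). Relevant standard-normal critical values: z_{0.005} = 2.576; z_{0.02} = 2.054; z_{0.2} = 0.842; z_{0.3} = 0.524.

Fisher's z: C = ½·ln((1+r)/(1−r)) = ½·ln(2.8462) = 0.5230.
n = ((z_{α/2} + z_β)/C)² + 3.
(2.576 + 0.842) / 0.5230 = 3.418 / 0.5230 = 6.535.
n = 6.535² + 3 = 42.71 + 3 = 45.7.
Round up.

n = 46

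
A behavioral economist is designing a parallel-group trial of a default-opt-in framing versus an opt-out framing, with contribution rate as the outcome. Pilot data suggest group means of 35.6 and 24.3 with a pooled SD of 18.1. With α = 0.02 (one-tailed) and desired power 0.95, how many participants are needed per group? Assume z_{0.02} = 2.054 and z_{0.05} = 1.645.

n = 71 per group

Cohen's d = |M₁ − M₂| / SD_pooled = |35.6 − 24.3| / 18.1 = 11.3 / 18.1 = 0.624.
For two independent groups with equal n: n = 2·((z_{α} + z_β) / d)².
z_{α} + z_β = 2.054 + 1.645 = 3.699.
n = 2 × (3.699 / 0.624)² = 2 × 5.928² = 2 × 35.14 = 70.3.
Round up to the next whole participant.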